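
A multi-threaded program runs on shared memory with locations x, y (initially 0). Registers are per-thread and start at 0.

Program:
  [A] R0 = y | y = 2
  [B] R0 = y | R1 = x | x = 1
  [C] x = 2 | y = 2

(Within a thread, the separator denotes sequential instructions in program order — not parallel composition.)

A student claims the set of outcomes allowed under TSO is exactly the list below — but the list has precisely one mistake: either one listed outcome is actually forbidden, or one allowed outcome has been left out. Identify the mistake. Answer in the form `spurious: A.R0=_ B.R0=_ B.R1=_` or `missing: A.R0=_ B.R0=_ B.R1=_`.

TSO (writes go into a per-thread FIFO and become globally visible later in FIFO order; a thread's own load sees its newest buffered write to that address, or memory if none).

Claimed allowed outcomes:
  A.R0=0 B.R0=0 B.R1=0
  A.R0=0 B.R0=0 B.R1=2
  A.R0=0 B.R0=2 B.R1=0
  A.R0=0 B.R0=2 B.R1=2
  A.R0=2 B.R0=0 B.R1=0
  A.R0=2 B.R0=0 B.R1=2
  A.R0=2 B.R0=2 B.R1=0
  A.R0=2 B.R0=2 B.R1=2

outcome vector order: (A.R0,B.R0,B.R1)
TSO: 7 outcomes — {<0 0 0> <0 0 2> <0 2 0> <0 2 2> <2 0 0> <2 0 2> <2 2 2>}
claimed∖TSO = {<2 2 0>}

spurious: A.R0=2 B.R0=2 B.R1=0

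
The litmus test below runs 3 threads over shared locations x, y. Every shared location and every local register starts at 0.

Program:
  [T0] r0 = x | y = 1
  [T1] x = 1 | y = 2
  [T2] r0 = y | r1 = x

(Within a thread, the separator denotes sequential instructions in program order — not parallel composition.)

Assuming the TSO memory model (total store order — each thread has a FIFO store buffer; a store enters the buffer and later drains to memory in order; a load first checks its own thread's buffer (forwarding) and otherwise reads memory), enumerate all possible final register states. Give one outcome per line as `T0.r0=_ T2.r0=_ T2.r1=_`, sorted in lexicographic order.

T0.r0=0 T2.r0=0 T2.r1=0
T0.r0=0 T2.r0=0 T2.r1=1
T0.r0=0 T2.r0=1 T2.r1=0
T0.r0=0 T2.r0=1 T2.r1=1
T0.r0=0 T2.r0=2 T2.r1=1
T0.r0=1 T2.r0=0 T2.r1=0
T0.r0=1 T2.r0=0 T2.r1=1
T0.r0=1 T2.r0=1 T2.r1=1
T0.r0=1 T2.r0=2 T2.r1=1

outcome vector order: (T0.r0,T2.r0,T2.r1)
|TSO outcomes| = 9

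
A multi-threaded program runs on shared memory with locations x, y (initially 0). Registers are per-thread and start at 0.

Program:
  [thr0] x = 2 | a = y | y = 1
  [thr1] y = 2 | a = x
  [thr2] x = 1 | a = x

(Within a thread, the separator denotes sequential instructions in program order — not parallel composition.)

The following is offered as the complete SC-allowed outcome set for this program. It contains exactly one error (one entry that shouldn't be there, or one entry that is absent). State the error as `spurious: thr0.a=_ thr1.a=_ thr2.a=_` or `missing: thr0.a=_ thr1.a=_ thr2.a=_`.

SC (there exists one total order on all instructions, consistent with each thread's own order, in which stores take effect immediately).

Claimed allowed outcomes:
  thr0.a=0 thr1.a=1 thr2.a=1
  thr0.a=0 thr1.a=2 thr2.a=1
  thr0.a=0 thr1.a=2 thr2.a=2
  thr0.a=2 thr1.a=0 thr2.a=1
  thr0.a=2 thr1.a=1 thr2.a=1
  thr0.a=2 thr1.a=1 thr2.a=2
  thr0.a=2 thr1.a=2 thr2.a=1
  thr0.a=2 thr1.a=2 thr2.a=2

missing: thr0.a=2 thr1.a=0 thr2.a=2

outcome vector order: (thr0.a,thr1.a,thr2.a)
under SC → 011, 021, 022, 201, 202, 211, 212, 221, 222
SC∖claimed = {202}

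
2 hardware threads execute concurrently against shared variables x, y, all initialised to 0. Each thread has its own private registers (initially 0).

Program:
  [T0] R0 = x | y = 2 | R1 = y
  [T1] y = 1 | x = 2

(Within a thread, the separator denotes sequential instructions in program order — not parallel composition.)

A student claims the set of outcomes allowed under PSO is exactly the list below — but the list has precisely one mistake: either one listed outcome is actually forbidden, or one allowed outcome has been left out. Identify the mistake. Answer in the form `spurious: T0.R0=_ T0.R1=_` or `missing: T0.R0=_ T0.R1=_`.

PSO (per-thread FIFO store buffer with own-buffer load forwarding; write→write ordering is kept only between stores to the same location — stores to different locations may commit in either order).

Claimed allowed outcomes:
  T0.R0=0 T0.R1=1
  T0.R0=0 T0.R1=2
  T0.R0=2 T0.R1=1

missing: T0.R0=2 T0.R1=2

outcome vector order: (T0.R0,T0.R1)
under PSO → (0,1); (0,2); (2,1); (2,2)
PSO∖claimed = {(2,2)}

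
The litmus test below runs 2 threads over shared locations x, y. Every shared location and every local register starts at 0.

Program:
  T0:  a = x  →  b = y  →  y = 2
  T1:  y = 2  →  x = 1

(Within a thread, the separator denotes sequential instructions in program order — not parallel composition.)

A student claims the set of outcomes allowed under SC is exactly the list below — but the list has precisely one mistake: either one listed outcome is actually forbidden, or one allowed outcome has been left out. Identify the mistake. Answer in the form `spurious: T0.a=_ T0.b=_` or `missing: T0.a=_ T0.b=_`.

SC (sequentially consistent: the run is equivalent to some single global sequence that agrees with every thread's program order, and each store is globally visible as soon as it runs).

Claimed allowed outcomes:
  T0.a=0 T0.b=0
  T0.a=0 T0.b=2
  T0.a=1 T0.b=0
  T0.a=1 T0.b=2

outcome vector order: (T0.a,T0.b)
[SC] allowed = {00; 02; 12}
claimed∖SC = {10}

spurious: T0.a=1 T0.b=0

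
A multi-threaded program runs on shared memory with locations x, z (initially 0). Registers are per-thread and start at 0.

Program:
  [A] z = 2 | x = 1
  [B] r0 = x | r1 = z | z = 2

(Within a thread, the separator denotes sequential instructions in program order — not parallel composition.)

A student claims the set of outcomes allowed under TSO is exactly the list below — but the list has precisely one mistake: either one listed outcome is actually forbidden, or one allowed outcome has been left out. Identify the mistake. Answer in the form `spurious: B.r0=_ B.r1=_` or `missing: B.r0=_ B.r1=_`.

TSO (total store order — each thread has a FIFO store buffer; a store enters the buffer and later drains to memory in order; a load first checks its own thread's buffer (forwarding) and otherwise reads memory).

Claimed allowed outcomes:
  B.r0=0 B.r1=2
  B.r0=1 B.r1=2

outcome vector order: (B.r0,B.r1)
TSO (3): 00 02 12
TSO∖claimed = {00}

missing: B.r0=0 B.r1=0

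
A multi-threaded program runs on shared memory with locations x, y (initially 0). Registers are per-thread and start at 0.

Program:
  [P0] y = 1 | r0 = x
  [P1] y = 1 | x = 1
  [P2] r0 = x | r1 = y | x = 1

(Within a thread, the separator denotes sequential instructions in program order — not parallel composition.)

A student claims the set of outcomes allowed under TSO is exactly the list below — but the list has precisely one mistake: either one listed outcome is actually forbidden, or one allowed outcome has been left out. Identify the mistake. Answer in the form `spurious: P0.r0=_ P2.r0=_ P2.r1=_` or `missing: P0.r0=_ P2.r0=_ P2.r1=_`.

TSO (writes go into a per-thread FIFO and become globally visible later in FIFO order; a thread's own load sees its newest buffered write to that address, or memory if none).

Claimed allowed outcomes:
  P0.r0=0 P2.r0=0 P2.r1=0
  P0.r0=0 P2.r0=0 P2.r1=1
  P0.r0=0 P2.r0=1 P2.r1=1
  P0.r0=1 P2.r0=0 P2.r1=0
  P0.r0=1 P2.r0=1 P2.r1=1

missing: P0.r0=1 P2.r0=0 P2.r1=1

outcome vector order: (P0.r0,P2.r0,P2.r1)
TSO: 6 outcomes — {(0,0,0) (0,0,1) (0,1,1) (1,0,0) (1,0,1) (1,1,1)}
TSO∖claimed = {(1,0,1)}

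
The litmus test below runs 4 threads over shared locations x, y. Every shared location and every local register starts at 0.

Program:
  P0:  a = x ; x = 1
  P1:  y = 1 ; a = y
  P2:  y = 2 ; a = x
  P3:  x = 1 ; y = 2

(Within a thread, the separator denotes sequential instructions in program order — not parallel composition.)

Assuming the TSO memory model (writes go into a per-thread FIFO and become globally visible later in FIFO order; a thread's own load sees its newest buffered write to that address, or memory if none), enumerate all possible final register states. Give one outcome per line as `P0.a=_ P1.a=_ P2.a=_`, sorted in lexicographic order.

outcome vector order: (P0.a,P1.a,P2.a)
|TSO outcomes| = 8

P0.a=0 P1.a=1 P2.a=0
P0.a=0 P1.a=1 P2.a=1
P0.a=0 P1.a=2 P2.a=0
P0.a=0 P1.a=2 P2.a=1
P0.a=1 P1.a=1 P2.a=0
P0.a=1 P1.a=1 P2.a=1
P0.a=1 P1.a=2 P2.a=0
P0.a=1 P1.a=2 P2.a=1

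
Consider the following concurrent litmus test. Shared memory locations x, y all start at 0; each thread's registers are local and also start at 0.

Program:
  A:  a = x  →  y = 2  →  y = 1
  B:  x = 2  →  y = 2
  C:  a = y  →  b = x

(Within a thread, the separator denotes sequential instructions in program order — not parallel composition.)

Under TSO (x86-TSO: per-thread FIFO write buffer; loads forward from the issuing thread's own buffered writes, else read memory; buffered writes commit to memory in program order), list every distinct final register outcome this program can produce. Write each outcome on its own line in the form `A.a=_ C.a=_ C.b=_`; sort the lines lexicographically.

outcome vector order: (A.a,C.a,C.b)
|TSO outcomes| = 10

A.a=0 C.a=0 C.b=0
A.a=0 C.a=0 C.b=2
A.a=0 C.a=1 C.b=0
A.a=0 C.a=1 C.b=2
A.a=0 C.a=2 C.b=0
A.a=0 C.a=2 C.b=2
A.a=2 C.a=0 C.b=0
A.a=2 C.a=0 C.b=2
A.a=2 C.a=1 C.b=2
A.a=2 C.a=2 C.b=2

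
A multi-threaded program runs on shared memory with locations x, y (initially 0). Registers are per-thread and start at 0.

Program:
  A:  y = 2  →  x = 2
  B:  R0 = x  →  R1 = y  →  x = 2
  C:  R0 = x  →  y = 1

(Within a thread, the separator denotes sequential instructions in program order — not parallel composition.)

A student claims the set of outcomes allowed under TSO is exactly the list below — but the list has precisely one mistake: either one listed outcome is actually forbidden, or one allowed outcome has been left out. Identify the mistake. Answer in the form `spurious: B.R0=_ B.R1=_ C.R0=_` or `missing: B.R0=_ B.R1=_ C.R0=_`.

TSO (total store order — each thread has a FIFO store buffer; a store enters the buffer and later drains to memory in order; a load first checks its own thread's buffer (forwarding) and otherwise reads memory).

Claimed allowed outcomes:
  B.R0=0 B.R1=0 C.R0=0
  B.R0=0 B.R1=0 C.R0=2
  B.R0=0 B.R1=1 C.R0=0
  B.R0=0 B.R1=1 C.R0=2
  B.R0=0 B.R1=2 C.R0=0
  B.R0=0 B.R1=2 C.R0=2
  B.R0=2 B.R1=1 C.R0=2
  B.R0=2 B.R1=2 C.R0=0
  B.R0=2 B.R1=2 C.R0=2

outcome vector order: (B.R0,B.R1,C.R0)
[TSO] allowed = {000, 002, 010, 012, 020, 022, 210, 212, 220, 222}
TSO∖claimed = {210}

missing: B.R0=2 B.R1=1 C.R0=0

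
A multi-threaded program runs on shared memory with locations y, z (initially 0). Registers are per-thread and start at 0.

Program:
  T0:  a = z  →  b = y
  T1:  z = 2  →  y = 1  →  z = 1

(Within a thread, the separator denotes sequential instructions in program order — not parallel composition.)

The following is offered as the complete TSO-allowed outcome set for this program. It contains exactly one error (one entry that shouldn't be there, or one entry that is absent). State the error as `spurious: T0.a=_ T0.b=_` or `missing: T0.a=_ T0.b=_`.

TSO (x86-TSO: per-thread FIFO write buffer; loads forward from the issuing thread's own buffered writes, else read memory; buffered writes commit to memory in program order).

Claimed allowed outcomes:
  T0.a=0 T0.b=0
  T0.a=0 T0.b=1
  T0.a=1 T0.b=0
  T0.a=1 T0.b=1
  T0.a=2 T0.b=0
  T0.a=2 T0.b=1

spurious: T0.a=1 T0.b=0

outcome vector order: (T0.a,T0.b)
under TSO → 00 01 11 20 21
claimed∖TSO = {10}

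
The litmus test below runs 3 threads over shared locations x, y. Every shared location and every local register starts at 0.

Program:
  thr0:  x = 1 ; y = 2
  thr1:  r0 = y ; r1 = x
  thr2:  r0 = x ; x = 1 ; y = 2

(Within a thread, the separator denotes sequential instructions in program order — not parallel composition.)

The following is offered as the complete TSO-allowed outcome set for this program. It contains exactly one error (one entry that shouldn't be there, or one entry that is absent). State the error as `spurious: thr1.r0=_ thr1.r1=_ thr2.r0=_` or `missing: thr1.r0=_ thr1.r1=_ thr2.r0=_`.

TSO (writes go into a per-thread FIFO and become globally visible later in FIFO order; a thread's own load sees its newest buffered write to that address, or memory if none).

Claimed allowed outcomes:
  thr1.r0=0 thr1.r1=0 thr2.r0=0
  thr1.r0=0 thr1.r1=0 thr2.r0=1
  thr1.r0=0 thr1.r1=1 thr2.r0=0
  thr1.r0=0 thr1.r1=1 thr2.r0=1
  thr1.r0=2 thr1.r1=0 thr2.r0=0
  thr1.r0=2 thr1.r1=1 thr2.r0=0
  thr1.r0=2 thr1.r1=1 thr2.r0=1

outcome vector order: (thr1.r0,thr1.r1,thr2.r0)
[TSO] allowed = {0/0/0 0/0/1 0/1/0 0/1/1 2/1/0 2/1/1}
claimed∖TSO = {2/0/0}

spurious: thr1.r0=2 thr1.r1=0 thr2.r0=0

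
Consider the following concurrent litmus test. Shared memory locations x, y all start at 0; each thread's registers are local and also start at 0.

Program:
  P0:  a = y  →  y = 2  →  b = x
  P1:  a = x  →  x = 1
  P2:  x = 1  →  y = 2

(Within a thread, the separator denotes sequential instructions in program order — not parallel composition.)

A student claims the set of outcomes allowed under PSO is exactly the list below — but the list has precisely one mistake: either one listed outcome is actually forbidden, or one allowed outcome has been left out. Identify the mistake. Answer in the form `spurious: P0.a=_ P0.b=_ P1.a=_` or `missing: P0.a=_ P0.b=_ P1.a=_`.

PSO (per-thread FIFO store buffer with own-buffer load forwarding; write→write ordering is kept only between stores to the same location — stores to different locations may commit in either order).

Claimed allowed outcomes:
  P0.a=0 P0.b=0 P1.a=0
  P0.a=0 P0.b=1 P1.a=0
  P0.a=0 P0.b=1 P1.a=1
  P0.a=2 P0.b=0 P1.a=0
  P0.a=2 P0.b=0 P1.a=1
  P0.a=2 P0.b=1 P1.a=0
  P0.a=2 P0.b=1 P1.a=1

outcome vector order: (P0.a,P0.b,P1.a)
[PSO] allowed = {000 001 010 011 200 201 210 211}
PSO∖claimed = {001}

missing: P0.a=0 P0.b=0 P1.a=1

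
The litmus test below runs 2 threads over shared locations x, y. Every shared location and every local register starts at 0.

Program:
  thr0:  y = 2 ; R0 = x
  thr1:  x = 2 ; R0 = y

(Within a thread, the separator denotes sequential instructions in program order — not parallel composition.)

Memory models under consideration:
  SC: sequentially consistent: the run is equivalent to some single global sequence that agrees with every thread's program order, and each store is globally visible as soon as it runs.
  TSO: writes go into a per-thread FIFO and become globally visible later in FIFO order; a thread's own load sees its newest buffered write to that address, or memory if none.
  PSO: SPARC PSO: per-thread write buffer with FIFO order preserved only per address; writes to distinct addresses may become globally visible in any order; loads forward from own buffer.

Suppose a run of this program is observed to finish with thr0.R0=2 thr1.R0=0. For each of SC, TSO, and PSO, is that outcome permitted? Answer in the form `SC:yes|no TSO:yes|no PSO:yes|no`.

outcome vector order: (thr0.R0,thr1.R0)
[SC] allowed = {0/2; 2/0; 2/2}
[TSO] allowed = {0/0; 0/2; 2/0; 2/2}
[PSO] allowed = {0/0; 0/2; 2/0; 2/2}
target 2/0 ∈ {SC,TSO,PSO}

SC:yes TSO:yes PSO:yes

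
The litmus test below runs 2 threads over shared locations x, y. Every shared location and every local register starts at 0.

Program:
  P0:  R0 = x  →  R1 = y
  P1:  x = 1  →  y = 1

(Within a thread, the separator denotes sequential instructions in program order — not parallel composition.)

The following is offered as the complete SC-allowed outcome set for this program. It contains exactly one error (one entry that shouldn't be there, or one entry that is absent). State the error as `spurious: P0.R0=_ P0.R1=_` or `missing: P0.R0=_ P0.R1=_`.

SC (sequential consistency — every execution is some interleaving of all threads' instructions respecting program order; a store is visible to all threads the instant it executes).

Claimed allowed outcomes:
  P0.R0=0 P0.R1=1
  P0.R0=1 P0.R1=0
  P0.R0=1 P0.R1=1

missing: P0.R0=0 P0.R1=0

outcome vector order: (P0.R0,P0.R1)
SC (4): <0 0> <0 1> <1 0> <1 1>
SC∖claimed = {<0 0>}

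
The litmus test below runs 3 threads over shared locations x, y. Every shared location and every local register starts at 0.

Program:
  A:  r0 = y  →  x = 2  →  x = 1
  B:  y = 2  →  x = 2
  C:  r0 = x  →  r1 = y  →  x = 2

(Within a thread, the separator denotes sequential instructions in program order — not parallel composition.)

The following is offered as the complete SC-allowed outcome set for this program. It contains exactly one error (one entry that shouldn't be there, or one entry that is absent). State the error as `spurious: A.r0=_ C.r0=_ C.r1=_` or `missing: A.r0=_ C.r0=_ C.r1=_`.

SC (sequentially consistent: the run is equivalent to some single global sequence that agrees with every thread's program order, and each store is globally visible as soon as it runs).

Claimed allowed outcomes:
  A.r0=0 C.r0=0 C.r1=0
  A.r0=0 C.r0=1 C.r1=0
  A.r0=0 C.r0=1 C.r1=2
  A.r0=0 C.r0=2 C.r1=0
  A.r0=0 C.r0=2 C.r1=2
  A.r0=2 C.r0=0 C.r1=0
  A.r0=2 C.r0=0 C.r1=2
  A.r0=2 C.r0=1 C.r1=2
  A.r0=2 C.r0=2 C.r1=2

outcome vector order: (A.r0,C.r0,C.r1)
[SC] allowed = {(0,0,0), (0,0,2), (0,1,0), (0,1,2), (0,2,0), (0,2,2), (2,0,0), (2,0,2), (2,1,2), (2,2,2)}
SC∖claimed = {(0,0,2)}

missing: A.r0=0 C.r0=0 C.r1=2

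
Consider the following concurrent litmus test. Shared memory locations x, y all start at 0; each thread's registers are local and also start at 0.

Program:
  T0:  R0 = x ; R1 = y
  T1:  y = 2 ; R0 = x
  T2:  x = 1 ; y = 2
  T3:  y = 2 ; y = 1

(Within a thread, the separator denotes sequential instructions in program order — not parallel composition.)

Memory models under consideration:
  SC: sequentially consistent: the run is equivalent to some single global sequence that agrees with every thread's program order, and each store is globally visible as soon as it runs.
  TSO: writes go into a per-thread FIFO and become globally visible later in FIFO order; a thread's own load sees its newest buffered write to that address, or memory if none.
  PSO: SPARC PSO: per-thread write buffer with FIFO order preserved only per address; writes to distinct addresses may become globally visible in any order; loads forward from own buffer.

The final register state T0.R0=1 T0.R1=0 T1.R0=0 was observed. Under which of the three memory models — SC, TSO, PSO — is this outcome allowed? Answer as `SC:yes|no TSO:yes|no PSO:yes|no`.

outcome vector order: (T0.R0,T0.R1,T1.R0)
SC: 11 outcomes — {<0 0 0>; <0 0 1>; <0 1 0>; <0 1 1>; <0 2 0>; <0 2 1>; <1 0 1>; <1 1 0>; <1 1 1>; <1 2 0>; <1 2 1>}
TSO: 12 outcomes — {<0 0 0>; <0 0 1>; <0 1 0>; <0 1 1>; <0 2 0>; <0 2 1>; <1 0 0>; <1 0 1>; <1 1 0>; <1 1 1>; <1 2 0>; <1 2 1>}
PSO: 12 outcomes — {<0 0 0>; <0 0 1>; <0 1 0>; <0 1 1>; <0 2 0>; <0 2 1>; <1 0 0>; <1 0 1>; <1 1 0>; <1 1 1>; <1 2 0>; <1 2 1>}
target <1 0 0> ∈ {TSO,PSO}

SC:no TSO:yes PSO:yes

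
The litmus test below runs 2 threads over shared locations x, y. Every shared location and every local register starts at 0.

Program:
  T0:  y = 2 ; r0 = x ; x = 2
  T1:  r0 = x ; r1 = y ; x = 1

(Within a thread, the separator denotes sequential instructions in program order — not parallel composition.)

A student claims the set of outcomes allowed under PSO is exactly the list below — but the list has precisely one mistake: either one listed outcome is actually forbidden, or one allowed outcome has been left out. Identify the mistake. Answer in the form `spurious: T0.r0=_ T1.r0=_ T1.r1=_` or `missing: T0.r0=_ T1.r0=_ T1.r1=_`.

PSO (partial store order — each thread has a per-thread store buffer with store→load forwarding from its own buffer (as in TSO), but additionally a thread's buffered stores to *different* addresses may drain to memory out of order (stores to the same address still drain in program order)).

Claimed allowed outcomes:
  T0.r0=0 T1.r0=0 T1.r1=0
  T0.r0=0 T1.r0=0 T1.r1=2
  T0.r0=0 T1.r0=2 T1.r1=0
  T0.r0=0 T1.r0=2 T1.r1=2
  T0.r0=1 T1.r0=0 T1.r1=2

missing: T0.r0=1 T1.r0=0 T1.r1=0

outcome vector order: (T0.r0,T1.r0,T1.r1)
under PSO → 000 002 020 022 100 102
PSO∖claimed = {100}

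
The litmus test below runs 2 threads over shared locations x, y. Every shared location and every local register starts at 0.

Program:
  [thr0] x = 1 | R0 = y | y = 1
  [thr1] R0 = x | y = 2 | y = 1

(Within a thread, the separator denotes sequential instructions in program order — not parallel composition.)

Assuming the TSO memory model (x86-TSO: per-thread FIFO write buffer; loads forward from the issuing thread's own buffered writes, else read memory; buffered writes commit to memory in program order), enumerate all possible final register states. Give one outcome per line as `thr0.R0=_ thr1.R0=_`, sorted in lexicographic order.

outcome vector order: (thr0.R0,thr1.R0)
|TSO outcomes| = 6

thr0.R0=0 thr1.R0=0
thr0.R0=0 thr1.R0=1
thr0.R0=1 thr1.R0=0
thr0.R0=1 thr1.R0=1
thr0.R0=2 thr1.R0=0
thr0.R0=2 thr1.R0=1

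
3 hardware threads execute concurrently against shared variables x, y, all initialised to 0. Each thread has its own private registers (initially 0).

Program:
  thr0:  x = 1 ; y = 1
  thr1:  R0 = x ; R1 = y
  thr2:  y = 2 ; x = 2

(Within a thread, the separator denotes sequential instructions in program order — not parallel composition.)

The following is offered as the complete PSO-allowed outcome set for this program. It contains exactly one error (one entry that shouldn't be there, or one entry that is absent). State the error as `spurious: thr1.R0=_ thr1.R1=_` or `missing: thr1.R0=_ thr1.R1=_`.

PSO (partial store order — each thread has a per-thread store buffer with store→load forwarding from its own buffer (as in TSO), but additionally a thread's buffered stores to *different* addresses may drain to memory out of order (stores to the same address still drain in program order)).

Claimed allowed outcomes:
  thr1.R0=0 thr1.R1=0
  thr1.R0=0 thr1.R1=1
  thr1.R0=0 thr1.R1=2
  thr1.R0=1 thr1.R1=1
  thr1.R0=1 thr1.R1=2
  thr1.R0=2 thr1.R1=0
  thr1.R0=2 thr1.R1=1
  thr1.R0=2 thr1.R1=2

missing: thr1.R0=1 thr1.R1=0

outcome vector order: (thr1.R0,thr1.R1)
PSO: 9 outcomes — {(0,0); (0,1); (0,2); (1,0); (1,1); (1,2); (2,0); (2,1); (2,2)}
PSO∖claimed = {(1,0)}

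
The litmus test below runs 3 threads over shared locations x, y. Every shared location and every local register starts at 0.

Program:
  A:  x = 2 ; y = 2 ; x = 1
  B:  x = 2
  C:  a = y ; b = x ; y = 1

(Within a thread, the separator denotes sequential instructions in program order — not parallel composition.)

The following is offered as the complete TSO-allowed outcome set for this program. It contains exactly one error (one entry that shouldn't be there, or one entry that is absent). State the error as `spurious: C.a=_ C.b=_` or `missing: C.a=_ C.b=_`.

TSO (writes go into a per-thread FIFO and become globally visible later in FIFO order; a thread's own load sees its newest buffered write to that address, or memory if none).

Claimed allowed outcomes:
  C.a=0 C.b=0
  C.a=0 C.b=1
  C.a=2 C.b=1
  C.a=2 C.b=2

outcome vector order: (C.a,C.b)
[TSO] allowed = {<0 0>; <0 1>; <0 2>; <2 1>; <2 2>}
TSO∖claimed = {<0 2>}

missing: C.a=0 C.b=2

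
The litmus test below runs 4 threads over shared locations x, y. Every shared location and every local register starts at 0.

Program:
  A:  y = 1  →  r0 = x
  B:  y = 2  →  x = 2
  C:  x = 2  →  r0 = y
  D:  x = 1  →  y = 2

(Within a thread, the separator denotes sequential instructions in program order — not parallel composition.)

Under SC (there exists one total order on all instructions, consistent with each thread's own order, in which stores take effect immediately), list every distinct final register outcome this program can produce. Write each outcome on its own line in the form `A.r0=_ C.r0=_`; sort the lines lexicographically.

A.r0=0 C.r0=1
A.r0=0 C.r0=2
A.r0=1 C.r0=0
A.r0=1 C.r0=1
A.r0=1 C.r0=2
A.r0=2 C.r0=0
A.r0=2 C.r0=1
A.r0=2 C.r0=2

outcome vector order: (A.r0,C.r0)
|SC outcomes| = 8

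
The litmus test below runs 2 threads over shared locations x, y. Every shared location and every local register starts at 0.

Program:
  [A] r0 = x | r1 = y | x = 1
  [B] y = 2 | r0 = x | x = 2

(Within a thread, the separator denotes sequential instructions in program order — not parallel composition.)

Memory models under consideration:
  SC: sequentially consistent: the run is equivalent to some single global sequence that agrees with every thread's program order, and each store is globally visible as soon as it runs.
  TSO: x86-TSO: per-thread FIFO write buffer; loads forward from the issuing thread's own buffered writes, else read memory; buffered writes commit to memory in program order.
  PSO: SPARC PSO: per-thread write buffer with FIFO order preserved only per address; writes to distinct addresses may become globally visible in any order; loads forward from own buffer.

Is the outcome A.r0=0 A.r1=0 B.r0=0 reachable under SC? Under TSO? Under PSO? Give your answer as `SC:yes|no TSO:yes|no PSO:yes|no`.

outcome vector order: (A.r0,A.r1,B.r0)
SC: 5 outcomes — {<0 0 0> <0 0 1> <0 2 0> <0 2 1> <2 2 0>}
TSO: 5 outcomes — {<0 0 0> <0 0 1> <0 2 0> <0 2 1> <2 2 0>}
PSO: 6 outcomes — {<0 0 0> <0 0 1> <0 2 0> <0 2 1> <2 0 0> <2 2 0>}
target <0 0 0> ∈ {SC,TSO,PSO}

SC:yes TSO:yes PSO:yes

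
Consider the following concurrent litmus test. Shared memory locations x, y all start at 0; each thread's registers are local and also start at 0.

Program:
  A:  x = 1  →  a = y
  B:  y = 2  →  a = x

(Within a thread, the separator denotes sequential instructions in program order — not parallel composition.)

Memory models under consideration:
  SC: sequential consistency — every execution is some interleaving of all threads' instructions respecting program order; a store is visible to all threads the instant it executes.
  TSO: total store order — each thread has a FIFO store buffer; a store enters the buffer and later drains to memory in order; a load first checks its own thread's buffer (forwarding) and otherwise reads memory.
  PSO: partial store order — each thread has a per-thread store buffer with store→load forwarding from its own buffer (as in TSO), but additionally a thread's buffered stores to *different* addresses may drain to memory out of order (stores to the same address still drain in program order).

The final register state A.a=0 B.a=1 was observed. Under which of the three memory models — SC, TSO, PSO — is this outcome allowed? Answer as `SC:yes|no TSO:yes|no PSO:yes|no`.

SC:yes TSO:yes PSO:yes

outcome vector order: (A.a,B.a)
under SC → 0/1, 2/0, 2/1
under TSO → 0/0, 0/1, 2/0, 2/1
under PSO → 0/0, 0/1, 2/0, 2/1
target 0/1 ∈ {SC,TSO,PSO}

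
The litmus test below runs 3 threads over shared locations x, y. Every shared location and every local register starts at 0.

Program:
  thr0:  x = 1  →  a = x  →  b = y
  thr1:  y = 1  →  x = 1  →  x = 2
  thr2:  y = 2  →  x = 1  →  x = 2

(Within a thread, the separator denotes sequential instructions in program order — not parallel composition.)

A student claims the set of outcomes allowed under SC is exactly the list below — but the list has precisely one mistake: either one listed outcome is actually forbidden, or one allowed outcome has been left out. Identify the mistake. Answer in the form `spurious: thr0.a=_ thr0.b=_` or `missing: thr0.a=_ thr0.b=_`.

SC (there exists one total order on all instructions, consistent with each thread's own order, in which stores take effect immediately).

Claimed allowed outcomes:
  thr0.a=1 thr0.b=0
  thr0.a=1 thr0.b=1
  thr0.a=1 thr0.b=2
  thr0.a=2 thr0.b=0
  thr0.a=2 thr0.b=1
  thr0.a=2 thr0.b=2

spurious: thr0.a=2 thr0.b=0

outcome vector order: (thr0.a,thr0.b)
[SC] allowed = {(1,0); (1,1); (1,2); (2,1); (2,2)}
claimed∖SC = {(2,0)}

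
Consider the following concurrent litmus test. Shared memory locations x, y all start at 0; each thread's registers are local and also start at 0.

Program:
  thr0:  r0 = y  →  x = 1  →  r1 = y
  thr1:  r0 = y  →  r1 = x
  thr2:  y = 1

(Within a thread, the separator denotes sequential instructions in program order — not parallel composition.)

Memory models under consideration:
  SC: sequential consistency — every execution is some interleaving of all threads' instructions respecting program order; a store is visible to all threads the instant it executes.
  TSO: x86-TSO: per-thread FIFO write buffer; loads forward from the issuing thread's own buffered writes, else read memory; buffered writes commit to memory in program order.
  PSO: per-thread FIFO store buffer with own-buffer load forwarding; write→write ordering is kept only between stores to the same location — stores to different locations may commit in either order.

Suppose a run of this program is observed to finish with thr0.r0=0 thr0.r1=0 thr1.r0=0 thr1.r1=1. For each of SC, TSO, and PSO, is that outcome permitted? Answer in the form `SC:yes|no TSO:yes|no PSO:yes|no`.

outcome vector order: (thr0.r0,thr0.r1,thr1.r0,thr1.r1)
SC (11): (0,0,0,0); (0,0,0,1); (0,0,1,1); (0,1,0,0); (0,1,0,1); (0,1,1,0); (0,1,1,1); (1,1,0,0); (1,1,0,1); (1,1,1,0); (1,1,1,1)
TSO (12): (0,0,0,0); (0,0,0,1); (0,0,1,0); (0,0,1,1); (0,1,0,0); (0,1,0,1); (0,1,1,0); (0,1,1,1); (1,1,0,0); (1,1,0,1); (1,1,1,0); (1,1,1,1)
PSO (12): (0,0,0,0); (0,0,0,1); (0,0,1,0); (0,0,1,1); (0,1,0,0); (0,1,0,1); (0,1,1,0); (0,1,1,1); (1,1,0,0); (1,1,0,1); (1,1,1,0); (1,1,1,1)
target (0,0,0,1) ∈ {SC,TSO,PSO}

SC:yes TSO:yes PSO:yes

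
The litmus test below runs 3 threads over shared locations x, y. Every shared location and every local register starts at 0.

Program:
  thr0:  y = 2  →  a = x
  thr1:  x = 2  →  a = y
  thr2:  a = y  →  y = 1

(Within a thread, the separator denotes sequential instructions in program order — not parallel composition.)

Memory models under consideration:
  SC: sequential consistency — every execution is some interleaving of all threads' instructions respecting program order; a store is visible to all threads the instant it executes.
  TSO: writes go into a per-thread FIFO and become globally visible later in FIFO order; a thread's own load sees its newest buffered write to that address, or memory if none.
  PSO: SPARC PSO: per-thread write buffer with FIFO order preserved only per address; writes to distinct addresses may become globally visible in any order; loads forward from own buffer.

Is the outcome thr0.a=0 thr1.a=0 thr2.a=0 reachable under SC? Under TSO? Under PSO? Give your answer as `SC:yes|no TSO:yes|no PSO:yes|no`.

SC:no TSO:yes PSO:yes

outcome vector order: (thr0.a,thr1.a,thr2.a)
under SC → 0/1/0; 0/1/2; 0/2/0; 0/2/2; 2/0/0; 2/0/2; 2/1/0; 2/1/2; 2/2/0; 2/2/2
under TSO → 0/0/0; 0/0/2; 0/1/0; 0/1/2; 0/2/0; 0/2/2; 2/0/0; 2/0/2; 2/1/0; 2/1/2; 2/2/0; 2/2/2
under PSO → 0/0/0; 0/0/2; 0/1/0; 0/1/2; 0/2/0; 0/2/2; 2/0/0; 2/0/2; 2/1/0; 2/1/2; 2/2/0; 2/2/2
target 0/0/0 ∈ {TSO,PSO}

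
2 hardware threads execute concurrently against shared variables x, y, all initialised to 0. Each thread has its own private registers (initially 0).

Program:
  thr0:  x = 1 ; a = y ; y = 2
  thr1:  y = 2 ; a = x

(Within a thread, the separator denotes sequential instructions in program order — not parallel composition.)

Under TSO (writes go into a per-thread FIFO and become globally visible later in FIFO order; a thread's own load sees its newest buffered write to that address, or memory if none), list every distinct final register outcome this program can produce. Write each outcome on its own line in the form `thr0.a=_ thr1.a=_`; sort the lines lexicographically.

thr0.a=0 thr1.a=0
thr0.a=0 thr1.a=1
thr0.a=2 thr1.a=0
thr0.a=2 thr1.a=1

outcome vector order: (thr0.a,thr1.a)
|TSO outcomes| = 4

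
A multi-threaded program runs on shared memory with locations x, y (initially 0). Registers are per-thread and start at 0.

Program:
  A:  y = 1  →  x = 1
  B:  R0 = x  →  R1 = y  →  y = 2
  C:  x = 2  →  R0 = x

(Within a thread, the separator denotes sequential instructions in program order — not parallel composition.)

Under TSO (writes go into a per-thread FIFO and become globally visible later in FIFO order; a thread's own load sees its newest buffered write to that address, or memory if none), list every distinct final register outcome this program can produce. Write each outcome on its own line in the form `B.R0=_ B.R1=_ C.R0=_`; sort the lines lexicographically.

outcome vector order: (B.R0,B.R1,C.R0)
|TSO outcomes| = 10

B.R0=0 B.R1=0 C.R0=1
B.R0=0 B.R1=0 C.R0=2
B.R0=0 B.R1=1 C.R0=1
B.R0=0 B.R1=1 C.R0=2
B.R0=1 B.R1=1 C.R0=1
B.R0=1 B.R1=1 C.R0=2
B.R0=2 B.R1=0 C.R0=1
B.R0=2 B.R1=0 C.R0=2
B.R0=2 B.R1=1 C.R0=1
B.R0=2 B.R1=1 C.R0=2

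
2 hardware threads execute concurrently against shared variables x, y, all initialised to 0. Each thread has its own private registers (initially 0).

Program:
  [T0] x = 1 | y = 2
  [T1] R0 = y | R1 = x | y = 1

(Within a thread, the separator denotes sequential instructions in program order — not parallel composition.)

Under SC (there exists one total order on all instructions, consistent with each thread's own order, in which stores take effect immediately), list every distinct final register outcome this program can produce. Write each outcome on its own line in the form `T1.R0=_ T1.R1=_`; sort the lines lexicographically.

outcome vector order: (T1.R0,T1.R1)
|SC outcomes| = 3

T1.R0=0 T1.R1=0
T1.R0=0 T1.R1=1
T1.R0=2 T1.R1=1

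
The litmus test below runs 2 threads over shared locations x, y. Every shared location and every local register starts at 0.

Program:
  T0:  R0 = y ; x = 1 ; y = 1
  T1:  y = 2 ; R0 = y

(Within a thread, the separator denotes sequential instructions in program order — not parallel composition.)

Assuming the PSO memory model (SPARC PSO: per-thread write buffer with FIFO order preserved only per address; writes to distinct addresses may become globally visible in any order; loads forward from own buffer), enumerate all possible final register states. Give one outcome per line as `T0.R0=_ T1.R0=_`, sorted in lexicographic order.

T0.R0=0 T1.R0=1
T0.R0=0 T1.R0=2
T0.R0=2 T1.R0=1
T0.R0=2 T1.R0=2

outcome vector order: (T0.R0,T1.R0)
|PSO outcomes| = 4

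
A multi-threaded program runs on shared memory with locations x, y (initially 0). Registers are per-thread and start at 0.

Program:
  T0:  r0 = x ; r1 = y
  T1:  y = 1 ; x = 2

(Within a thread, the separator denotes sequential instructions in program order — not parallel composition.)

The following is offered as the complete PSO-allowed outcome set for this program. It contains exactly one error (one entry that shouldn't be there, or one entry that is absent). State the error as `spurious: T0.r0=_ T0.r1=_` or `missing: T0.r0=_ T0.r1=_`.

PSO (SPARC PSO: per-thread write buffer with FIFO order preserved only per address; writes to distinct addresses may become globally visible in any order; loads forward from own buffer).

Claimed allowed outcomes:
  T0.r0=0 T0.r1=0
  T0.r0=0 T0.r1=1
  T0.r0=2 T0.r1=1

outcome vector order: (T0.r0,T0.r1)
under PSO → (0,0), (0,1), (2,0), (2,1)
PSO∖claimed = {(2,0)}

missing: T0.r0=2 T0.r1=0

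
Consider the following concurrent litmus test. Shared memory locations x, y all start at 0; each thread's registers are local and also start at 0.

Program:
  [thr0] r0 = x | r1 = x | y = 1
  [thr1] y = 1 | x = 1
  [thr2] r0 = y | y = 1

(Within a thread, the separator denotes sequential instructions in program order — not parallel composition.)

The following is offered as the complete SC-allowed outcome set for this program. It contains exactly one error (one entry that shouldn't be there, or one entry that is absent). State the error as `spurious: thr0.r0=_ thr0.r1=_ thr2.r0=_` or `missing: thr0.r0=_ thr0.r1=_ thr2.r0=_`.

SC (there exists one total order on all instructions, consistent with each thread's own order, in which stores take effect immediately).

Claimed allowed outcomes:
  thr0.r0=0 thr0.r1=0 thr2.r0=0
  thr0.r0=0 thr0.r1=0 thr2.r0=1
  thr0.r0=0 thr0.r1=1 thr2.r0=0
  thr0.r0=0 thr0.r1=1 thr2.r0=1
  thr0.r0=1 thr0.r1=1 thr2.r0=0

missing: thr0.r0=1 thr0.r1=1 thr2.r0=1

outcome vector order: (thr0.r0,thr0.r1,thr2.r0)
SC: 6 outcomes — {000 001 010 011 110 111}
SC∖claimed = {111}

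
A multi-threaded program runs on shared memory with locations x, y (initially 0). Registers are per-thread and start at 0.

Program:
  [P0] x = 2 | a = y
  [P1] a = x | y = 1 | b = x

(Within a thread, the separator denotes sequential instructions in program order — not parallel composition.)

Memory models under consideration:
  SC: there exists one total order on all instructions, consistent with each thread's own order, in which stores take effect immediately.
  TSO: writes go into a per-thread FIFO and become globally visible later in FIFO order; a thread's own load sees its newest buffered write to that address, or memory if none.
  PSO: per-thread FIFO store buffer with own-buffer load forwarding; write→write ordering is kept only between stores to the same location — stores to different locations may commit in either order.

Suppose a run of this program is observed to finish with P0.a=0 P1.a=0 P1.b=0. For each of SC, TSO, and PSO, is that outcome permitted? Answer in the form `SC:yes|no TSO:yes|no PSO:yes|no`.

outcome vector order: (P0.a,P1.a,P1.b)
[SC] allowed = {0/0/2; 0/2/2; 1/0/0; 1/0/2; 1/2/2}
[TSO] allowed = {0/0/0; 0/0/2; 0/2/2; 1/0/0; 1/0/2; 1/2/2}
[PSO] allowed = {0/0/0; 0/0/2; 0/2/2; 1/0/0; 1/0/2; 1/2/2}
target 0/0/0 ∈ {TSO,PSO}

SC:no TSO:yes PSO:yes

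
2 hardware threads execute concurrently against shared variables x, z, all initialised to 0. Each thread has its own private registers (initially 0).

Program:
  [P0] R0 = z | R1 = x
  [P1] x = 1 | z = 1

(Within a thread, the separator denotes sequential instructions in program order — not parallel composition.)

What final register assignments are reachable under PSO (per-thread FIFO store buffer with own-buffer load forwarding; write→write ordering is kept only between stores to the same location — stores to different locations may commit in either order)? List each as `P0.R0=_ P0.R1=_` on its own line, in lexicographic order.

outcome vector order: (P0.R0,P0.R1)
|PSO outcomes| = 4

P0.R0=0 P0.R1=0
P0.R0=0 P0.R1=1
P0.R0=1 P0.R1=0
P0.R0=1 P0.R1=1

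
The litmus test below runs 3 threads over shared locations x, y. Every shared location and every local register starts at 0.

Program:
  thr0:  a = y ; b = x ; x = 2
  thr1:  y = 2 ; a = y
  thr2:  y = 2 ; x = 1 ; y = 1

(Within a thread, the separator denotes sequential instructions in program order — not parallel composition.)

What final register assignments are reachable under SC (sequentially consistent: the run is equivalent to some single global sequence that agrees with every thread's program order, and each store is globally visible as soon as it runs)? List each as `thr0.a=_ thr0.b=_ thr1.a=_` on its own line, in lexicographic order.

outcome vector order: (thr0.a,thr0.b,thr1.a)
|SC outcomes| = 10

thr0.a=0 thr0.b=0 thr1.a=1
thr0.a=0 thr0.b=0 thr1.a=2
thr0.a=0 thr0.b=1 thr1.a=1
thr0.a=0 thr0.b=1 thr1.a=2
thr0.a=1 thr0.b=1 thr1.a=1
thr0.a=1 thr0.b=1 thr1.a=2
thr0.a=2 thr0.b=0 thr1.a=1
thr0.a=2 thr0.b=0 thr1.a=2
thr0.a=2 thr0.b=1 thr1.a=1
thr0.a=2 thr0.b=1 thr1.a=2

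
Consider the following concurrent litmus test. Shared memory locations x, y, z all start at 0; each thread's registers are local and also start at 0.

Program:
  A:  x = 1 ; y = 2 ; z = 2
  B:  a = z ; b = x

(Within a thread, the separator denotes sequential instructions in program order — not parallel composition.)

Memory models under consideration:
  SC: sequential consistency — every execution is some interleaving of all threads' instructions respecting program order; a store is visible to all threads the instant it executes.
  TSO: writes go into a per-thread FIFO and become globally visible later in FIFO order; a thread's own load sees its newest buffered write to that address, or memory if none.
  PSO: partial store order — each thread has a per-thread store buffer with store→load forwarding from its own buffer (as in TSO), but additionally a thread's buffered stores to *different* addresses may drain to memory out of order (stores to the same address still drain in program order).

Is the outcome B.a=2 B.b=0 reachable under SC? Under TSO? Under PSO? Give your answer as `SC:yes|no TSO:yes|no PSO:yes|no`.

SC:no TSO:no PSO:yes

outcome vector order: (B.a,B.b)
under SC → 00; 01; 21
under TSO → 00; 01; 21
under PSO → 00; 01; 20; 21
target 20 ∈ {PSO}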